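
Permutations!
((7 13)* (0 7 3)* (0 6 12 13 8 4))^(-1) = ((0 7 8 4)(3 6 12 13))^(-1) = (0 4 8 7)(3 13 12 6)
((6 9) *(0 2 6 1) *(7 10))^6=(10)(0 2 6 9 1)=((0 2 6 9 1)(7 10))^6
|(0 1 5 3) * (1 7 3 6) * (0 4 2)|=15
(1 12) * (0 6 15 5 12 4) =(0 6 15 5 12 1 4) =[6, 4, 2, 3, 0, 12, 15, 7, 8, 9, 10, 11, 1, 13, 14, 5]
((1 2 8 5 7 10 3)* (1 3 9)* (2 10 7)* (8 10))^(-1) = (1 9 10 2 5 8)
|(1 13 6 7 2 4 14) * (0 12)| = 14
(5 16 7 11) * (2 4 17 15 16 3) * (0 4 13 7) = (0 4 17 15 16)(2 13 7 11 5 3) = [4, 1, 13, 2, 17, 3, 6, 11, 8, 9, 10, 5, 12, 7, 14, 16, 0, 15]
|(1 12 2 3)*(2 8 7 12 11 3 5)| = |(1 11 3)(2 5)(7 12 8)| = 6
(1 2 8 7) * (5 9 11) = [0, 2, 8, 3, 4, 9, 6, 1, 7, 11, 10, 5] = (1 2 8 7)(5 9 11)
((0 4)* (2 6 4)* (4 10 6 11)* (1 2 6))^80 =(0 1 4 10 11 6 2)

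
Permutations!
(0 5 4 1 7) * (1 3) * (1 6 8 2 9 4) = (0 5 1 7)(2 9 4 3 6 8) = [5, 7, 9, 6, 3, 1, 8, 0, 2, 4]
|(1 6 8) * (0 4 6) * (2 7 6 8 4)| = 7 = |(0 2 7 6 4 8 1)|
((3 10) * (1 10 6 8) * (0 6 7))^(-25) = (0 1 7 8 3 6 10)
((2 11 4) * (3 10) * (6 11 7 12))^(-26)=((2 7 12 6 11 4)(3 10))^(-26)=(2 11 12)(4 6 7)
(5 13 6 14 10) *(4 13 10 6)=[0, 1, 2, 3, 13, 10, 14, 7, 8, 9, 5, 11, 12, 4, 6]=(4 13)(5 10)(6 14)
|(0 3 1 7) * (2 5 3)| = 6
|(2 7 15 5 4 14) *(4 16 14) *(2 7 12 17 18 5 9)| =10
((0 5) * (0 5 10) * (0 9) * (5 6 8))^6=((0 10 9)(5 6 8))^6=(10)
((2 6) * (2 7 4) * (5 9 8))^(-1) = (2 4 7 6)(5 8 9)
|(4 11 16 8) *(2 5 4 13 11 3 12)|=20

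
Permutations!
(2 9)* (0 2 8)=(0 2 9 8)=[2, 1, 9, 3, 4, 5, 6, 7, 0, 8]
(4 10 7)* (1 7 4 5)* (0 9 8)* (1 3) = [9, 7, 2, 1, 10, 3, 6, 5, 0, 8, 4] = (0 9 8)(1 7 5 3)(4 10)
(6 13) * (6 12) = (6 13 12) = [0, 1, 2, 3, 4, 5, 13, 7, 8, 9, 10, 11, 6, 12]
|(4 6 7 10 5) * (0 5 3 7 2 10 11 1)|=|(0 5 4 6 2 10 3 7 11 1)|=10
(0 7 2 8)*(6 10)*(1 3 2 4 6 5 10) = (0 7 4 6 1 3 2 8)(5 10) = [7, 3, 8, 2, 6, 10, 1, 4, 0, 9, 5]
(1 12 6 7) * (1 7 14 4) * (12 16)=(1 16 12 6 14 4)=[0, 16, 2, 3, 1, 5, 14, 7, 8, 9, 10, 11, 6, 13, 4, 15, 12]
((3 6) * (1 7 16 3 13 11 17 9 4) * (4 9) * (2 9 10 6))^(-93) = (1 3 10 11)(2 6 17 7)(4 16 9 13)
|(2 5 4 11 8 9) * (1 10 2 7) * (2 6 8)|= |(1 10 6 8 9 7)(2 5 4 11)|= 12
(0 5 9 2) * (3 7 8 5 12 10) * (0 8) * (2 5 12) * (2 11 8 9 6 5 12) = (0 11 8 2 9 12 10 3 7)(5 6) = [11, 1, 9, 7, 4, 6, 5, 0, 2, 12, 3, 8, 10]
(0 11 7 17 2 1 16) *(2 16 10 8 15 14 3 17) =(0 11 7 2 1 10 8 15 14 3 17 16) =[11, 10, 1, 17, 4, 5, 6, 2, 15, 9, 8, 7, 12, 13, 3, 14, 0, 16]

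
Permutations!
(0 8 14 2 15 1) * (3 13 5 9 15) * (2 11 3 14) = [8, 0, 14, 13, 4, 9, 6, 7, 2, 15, 10, 3, 12, 5, 11, 1] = (0 8 2 14 11 3 13 5 9 15 1)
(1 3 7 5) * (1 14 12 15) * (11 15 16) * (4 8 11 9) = (1 3 7 5 14 12 16 9 4 8 11 15) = [0, 3, 2, 7, 8, 14, 6, 5, 11, 4, 10, 15, 16, 13, 12, 1, 9]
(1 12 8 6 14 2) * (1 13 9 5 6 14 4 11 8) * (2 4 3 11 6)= [0, 12, 13, 11, 6, 2, 3, 7, 14, 5, 10, 8, 1, 9, 4]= (1 12)(2 13 9 5)(3 11 8 14 4 6)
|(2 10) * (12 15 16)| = 6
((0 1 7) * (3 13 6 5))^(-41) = (0 1 7)(3 5 6 13)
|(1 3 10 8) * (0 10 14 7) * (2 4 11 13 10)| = 11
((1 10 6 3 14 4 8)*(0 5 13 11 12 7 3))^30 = (0 12 4 6 11 14 10 13 3 1 5 7 8)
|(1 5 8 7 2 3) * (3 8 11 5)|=|(1 3)(2 8 7)(5 11)|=6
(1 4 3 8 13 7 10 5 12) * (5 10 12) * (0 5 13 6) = (0 5 13 7 12 1 4 3 8 6) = [5, 4, 2, 8, 3, 13, 0, 12, 6, 9, 10, 11, 1, 7]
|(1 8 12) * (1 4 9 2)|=|(1 8 12 4 9 2)|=6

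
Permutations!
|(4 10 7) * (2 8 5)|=|(2 8 5)(4 10 7)|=3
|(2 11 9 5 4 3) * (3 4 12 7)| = 7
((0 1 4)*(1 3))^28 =(4)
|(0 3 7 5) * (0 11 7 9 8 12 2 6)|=|(0 3 9 8 12 2 6)(5 11 7)|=21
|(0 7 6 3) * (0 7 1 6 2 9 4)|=8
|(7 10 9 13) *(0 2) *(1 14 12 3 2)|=12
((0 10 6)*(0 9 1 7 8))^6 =(0 8 7 1 9 6 10)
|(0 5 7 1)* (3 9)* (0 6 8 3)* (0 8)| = 15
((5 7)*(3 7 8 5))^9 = (3 7)(5 8)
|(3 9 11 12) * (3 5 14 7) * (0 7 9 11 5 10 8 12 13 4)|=|(0 7 3 11 13 4)(5 14 9)(8 12 10)|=6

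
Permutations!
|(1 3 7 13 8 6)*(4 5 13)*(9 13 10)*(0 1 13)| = |(0 1 3 7 4 5 10 9)(6 13 8)| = 24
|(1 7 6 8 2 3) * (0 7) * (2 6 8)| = 7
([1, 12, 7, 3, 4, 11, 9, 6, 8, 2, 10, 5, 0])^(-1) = [12, 0, 9, 3, 4, 11, 7, 2, 8, 6, 10, 5, 1]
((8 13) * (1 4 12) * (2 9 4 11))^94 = ((1 11 2 9 4 12)(8 13))^94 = (13)(1 4 2)(9 11 12)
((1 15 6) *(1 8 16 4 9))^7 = ((1 15 6 8 16 4 9))^7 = (16)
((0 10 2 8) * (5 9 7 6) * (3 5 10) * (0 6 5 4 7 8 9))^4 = ((0 3 4 7 5)(2 9 8 6 10))^4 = (0 5 7 4 3)(2 10 6 8 9)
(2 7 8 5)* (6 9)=(2 7 8 5)(6 9)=[0, 1, 7, 3, 4, 2, 9, 8, 5, 6]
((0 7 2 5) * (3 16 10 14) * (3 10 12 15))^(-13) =((0 7 2 5)(3 16 12 15)(10 14))^(-13) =(0 5 2 7)(3 15 12 16)(10 14)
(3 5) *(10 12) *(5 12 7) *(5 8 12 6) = [0, 1, 2, 6, 4, 3, 5, 8, 12, 9, 7, 11, 10] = (3 6 5)(7 8 12 10)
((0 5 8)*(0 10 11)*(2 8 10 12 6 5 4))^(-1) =(0 11 10 5 6 12 8 2 4)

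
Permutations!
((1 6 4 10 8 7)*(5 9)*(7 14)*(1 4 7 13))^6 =(1 14 10 7)(4 6 13 8)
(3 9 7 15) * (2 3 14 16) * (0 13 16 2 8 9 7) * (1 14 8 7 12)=(0 13 16 7 15 8 9)(1 14 2 3 12)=[13, 14, 3, 12, 4, 5, 6, 15, 9, 0, 10, 11, 1, 16, 2, 8, 7]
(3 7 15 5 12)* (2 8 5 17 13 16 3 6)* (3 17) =[0, 1, 8, 7, 4, 12, 2, 15, 5, 9, 10, 11, 6, 16, 14, 3, 17, 13] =(2 8 5 12 6)(3 7 15)(13 16 17)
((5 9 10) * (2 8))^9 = ((2 8)(5 9 10))^9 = (10)(2 8)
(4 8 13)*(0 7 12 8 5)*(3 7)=(0 3 7 12 8 13 4 5)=[3, 1, 2, 7, 5, 0, 6, 12, 13, 9, 10, 11, 8, 4]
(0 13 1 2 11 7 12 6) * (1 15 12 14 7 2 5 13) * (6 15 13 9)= [1, 5, 11, 3, 4, 9, 0, 14, 8, 6, 10, 2, 15, 13, 7, 12]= (0 1 5 9 6)(2 11)(7 14)(12 15)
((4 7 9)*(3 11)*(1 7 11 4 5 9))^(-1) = (1 7)(3 11 4)(5 9)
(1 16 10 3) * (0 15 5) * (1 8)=[15, 16, 2, 8, 4, 0, 6, 7, 1, 9, 3, 11, 12, 13, 14, 5, 10]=(0 15 5)(1 16 10 3 8)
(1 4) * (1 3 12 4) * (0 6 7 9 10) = [6, 1, 2, 12, 3, 5, 7, 9, 8, 10, 0, 11, 4] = (0 6 7 9 10)(3 12 4)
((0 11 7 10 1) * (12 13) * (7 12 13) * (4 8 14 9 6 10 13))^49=(0 11 12 7 13 4 8 14 9 6 10 1)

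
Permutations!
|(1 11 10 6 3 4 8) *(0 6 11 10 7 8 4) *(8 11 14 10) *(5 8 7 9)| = 6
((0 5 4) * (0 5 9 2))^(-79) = (0 2 9)(4 5)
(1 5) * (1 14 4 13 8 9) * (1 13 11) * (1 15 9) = (1 5 14 4 11 15 9 13 8) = [0, 5, 2, 3, 11, 14, 6, 7, 1, 13, 10, 15, 12, 8, 4, 9]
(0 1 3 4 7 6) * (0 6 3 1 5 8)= [5, 1, 2, 4, 7, 8, 6, 3, 0]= (0 5 8)(3 4 7)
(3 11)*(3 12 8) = [0, 1, 2, 11, 4, 5, 6, 7, 3, 9, 10, 12, 8] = (3 11 12 8)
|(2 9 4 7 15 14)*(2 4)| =4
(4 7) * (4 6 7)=(6 7)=[0, 1, 2, 3, 4, 5, 7, 6]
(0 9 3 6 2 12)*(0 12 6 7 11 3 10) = (12)(0 9 10)(2 6)(3 7 11) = [9, 1, 6, 7, 4, 5, 2, 11, 8, 10, 0, 3, 12]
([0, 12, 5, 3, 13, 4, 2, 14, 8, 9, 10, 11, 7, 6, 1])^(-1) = (1 14 7 12)(2 6 13 4 5)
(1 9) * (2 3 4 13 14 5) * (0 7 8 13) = (0 7 8 13 14 5 2 3 4)(1 9) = [7, 9, 3, 4, 0, 2, 6, 8, 13, 1, 10, 11, 12, 14, 5]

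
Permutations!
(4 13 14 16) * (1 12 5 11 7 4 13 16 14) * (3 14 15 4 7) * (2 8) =(1 12 5 11 3 14 15 4 16 13)(2 8) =[0, 12, 8, 14, 16, 11, 6, 7, 2, 9, 10, 3, 5, 1, 15, 4, 13]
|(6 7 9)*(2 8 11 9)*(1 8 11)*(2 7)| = 4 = |(1 8)(2 11 9 6)|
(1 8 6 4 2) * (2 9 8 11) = (1 11 2)(4 9 8 6) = [0, 11, 1, 3, 9, 5, 4, 7, 6, 8, 10, 2]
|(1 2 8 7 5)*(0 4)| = 10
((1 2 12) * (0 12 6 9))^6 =((0 12 1 2 6 9))^6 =(12)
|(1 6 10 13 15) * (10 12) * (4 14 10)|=8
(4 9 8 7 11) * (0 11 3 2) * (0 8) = (0 11 4 9)(2 8 7 3) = [11, 1, 8, 2, 9, 5, 6, 3, 7, 0, 10, 4]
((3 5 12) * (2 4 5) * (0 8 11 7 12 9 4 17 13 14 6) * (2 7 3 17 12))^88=((0 8 11 3 7 2 12 17 13 14 6)(4 5 9))^88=(17)(4 5 9)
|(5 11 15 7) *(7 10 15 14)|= 4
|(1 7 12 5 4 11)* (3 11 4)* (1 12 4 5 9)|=|(1 7 4 5 3 11 12 9)|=8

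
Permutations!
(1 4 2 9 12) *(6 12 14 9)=[0, 4, 6, 3, 2, 5, 12, 7, 8, 14, 10, 11, 1, 13, 9]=(1 4 2 6 12)(9 14)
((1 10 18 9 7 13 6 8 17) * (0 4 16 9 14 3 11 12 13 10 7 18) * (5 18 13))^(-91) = (0 1 6 16 10 17 13 4 7 8 9)(3 14 18 5 12 11)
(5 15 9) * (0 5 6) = (0 5 15 9 6) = [5, 1, 2, 3, 4, 15, 0, 7, 8, 6, 10, 11, 12, 13, 14, 9]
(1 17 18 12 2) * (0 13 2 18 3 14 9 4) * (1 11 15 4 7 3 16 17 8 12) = (0 13 2 11 15 4)(1 8 12 18)(3 14 9 7)(16 17) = [13, 8, 11, 14, 0, 5, 6, 3, 12, 7, 10, 15, 18, 2, 9, 4, 17, 16, 1]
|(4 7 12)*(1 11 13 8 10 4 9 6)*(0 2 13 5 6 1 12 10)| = 12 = |(0 2 13 8)(1 11 5 6 12 9)(4 7 10)|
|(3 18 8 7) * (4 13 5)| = 12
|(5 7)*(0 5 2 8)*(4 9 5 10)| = 8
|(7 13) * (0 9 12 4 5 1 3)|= 14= |(0 9 12 4 5 1 3)(7 13)|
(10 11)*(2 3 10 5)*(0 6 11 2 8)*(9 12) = (0 6 11 5 8)(2 3 10)(9 12) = [6, 1, 3, 10, 4, 8, 11, 7, 0, 12, 2, 5, 9]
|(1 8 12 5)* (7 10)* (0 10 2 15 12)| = 9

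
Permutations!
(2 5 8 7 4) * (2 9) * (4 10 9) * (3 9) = (2 5 8 7 10 3 9) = [0, 1, 5, 9, 4, 8, 6, 10, 7, 2, 3]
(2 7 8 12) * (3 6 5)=(2 7 8 12)(3 6 5)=[0, 1, 7, 6, 4, 3, 5, 8, 12, 9, 10, 11, 2]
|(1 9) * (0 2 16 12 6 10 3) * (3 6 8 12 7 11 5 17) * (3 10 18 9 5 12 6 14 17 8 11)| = |(0 2 16 7 3)(1 5 8 6 18 9)(10 14 17)(11 12)| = 30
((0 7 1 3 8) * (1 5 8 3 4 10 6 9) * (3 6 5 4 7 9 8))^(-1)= (0 8 6 3 5 10 4 7 1 9)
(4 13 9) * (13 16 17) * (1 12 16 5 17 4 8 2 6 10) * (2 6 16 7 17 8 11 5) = (1 12 7 17 13 9 11 5 8 6 10)(2 16 4) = [0, 12, 16, 3, 2, 8, 10, 17, 6, 11, 1, 5, 7, 9, 14, 15, 4, 13]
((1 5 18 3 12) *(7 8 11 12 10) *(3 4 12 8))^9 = (1 12 4 18 5)(8 11)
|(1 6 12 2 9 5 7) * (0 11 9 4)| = 10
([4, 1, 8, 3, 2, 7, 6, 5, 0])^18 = [2, 1, 0, 3, 8, 5, 6, 7, 4]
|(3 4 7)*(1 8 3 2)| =6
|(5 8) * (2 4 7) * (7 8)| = |(2 4 8 5 7)| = 5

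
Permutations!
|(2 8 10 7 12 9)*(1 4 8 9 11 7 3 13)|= 6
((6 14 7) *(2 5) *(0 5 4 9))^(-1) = ((0 5 2 4 9)(6 14 7))^(-1) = (0 9 4 2 5)(6 7 14)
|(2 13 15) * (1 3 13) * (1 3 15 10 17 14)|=|(1 15 2 3 13 10 17 14)|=8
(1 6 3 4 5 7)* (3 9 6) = (1 3 4 5 7)(6 9) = [0, 3, 2, 4, 5, 7, 9, 1, 8, 6]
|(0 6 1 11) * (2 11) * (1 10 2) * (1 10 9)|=7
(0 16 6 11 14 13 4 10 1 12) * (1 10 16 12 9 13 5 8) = (0 12)(1 9 13 4 16 6 11 14 5 8) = [12, 9, 2, 3, 16, 8, 11, 7, 1, 13, 10, 14, 0, 4, 5, 15, 6]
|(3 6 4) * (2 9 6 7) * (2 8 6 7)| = 7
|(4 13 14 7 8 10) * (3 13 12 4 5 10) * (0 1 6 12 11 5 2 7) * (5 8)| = |(0 1 6 12 4 11 8 3 13 14)(2 7 5 10)| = 20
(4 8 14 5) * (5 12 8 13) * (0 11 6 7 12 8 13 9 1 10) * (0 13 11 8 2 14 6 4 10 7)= (0 8 6)(1 7 12 11 4 9)(2 14)(5 10 13)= [8, 7, 14, 3, 9, 10, 0, 12, 6, 1, 13, 4, 11, 5, 2]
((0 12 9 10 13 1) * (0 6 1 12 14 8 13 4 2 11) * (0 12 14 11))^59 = ((0 11 12 9 10 4 2)(1 6)(8 13 14))^59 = (0 9 2 12 4 11 10)(1 6)(8 14 13)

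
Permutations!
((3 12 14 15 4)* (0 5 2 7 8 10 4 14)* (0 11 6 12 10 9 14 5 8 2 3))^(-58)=((0 8 9 14 15 5 3 10 4)(2 7)(6 12 11))^(-58)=(0 5 8 3 9 10 14 4 15)(6 11 12)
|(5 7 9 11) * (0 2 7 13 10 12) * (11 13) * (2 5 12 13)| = |(0 5 11 12)(2 7 9)(10 13)| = 12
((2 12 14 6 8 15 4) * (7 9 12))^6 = (2 8 12)(4 6 9)(7 15 14)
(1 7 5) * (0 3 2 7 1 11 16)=(0 3 2 7 5 11 16)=[3, 1, 7, 2, 4, 11, 6, 5, 8, 9, 10, 16, 12, 13, 14, 15, 0]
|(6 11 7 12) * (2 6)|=5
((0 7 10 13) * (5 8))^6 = (0 10)(7 13)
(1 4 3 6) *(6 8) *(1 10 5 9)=(1 4 3 8 6 10 5 9)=[0, 4, 2, 8, 3, 9, 10, 7, 6, 1, 5]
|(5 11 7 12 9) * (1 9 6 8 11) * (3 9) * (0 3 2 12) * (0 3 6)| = |(0 6 8 11 7 3 9 5 1 2 12)| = 11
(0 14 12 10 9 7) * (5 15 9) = (0 14 12 10 5 15 9 7) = [14, 1, 2, 3, 4, 15, 6, 0, 8, 7, 5, 11, 10, 13, 12, 9]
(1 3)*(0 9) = (0 9)(1 3) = [9, 3, 2, 1, 4, 5, 6, 7, 8, 0]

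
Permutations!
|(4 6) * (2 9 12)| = 6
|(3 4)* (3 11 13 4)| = 3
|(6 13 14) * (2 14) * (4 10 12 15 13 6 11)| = |(2 14 11 4 10 12 15 13)| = 8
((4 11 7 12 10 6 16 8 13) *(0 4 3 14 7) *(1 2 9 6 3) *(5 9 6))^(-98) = (0 4 11)(1 8 6)(2 13 16)(3 7 10 14 12)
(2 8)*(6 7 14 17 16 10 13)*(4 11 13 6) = (2 8)(4 11 13)(6 7 14 17 16 10) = [0, 1, 8, 3, 11, 5, 7, 14, 2, 9, 6, 13, 12, 4, 17, 15, 10, 16]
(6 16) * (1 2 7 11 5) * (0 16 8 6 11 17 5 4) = [16, 2, 7, 3, 0, 1, 8, 17, 6, 9, 10, 4, 12, 13, 14, 15, 11, 5] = (0 16 11 4)(1 2 7 17 5)(6 8)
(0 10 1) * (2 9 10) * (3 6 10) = (0 2 9 3 6 10 1) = [2, 0, 9, 6, 4, 5, 10, 7, 8, 3, 1]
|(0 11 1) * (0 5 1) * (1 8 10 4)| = |(0 11)(1 5 8 10 4)| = 10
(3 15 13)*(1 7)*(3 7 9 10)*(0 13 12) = (0 13 7 1 9 10 3 15 12) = [13, 9, 2, 15, 4, 5, 6, 1, 8, 10, 3, 11, 0, 7, 14, 12]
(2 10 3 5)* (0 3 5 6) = (0 3 6)(2 10 5) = [3, 1, 10, 6, 4, 2, 0, 7, 8, 9, 5]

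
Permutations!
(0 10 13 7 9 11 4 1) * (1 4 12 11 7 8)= [10, 0, 2, 3, 4, 5, 6, 9, 1, 7, 13, 12, 11, 8]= (0 10 13 8 1)(7 9)(11 12)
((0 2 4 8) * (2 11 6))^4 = (0 4 6)(2 11 8)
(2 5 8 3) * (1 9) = (1 9)(2 5 8 3) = [0, 9, 5, 2, 4, 8, 6, 7, 3, 1]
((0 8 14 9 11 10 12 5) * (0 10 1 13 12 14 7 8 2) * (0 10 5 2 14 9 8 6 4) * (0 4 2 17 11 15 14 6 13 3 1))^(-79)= (0 11 17 12 13 7 8 14 15 9 10 2 6)(1 3)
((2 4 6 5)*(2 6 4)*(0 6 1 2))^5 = ((0 6 5 1 2))^5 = (6)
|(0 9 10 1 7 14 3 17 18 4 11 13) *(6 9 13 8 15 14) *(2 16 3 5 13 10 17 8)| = 18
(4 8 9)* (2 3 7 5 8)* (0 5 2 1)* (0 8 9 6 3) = (0 5 9 4 1 8 6 3 7 2) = [5, 8, 0, 7, 1, 9, 3, 2, 6, 4]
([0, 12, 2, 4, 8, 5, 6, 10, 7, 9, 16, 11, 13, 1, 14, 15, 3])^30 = [0, 1, 2, 3, 4, 5, 6, 7, 8, 9, 10, 11, 12, 13, 14, 15, 16]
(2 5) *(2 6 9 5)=(5 6 9)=[0, 1, 2, 3, 4, 6, 9, 7, 8, 5]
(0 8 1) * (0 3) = (0 8 1 3) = [8, 3, 2, 0, 4, 5, 6, 7, 1]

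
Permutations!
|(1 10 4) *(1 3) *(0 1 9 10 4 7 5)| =|(0 1 4 3 9 10 7 5)| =8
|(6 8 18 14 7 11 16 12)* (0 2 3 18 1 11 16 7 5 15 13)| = |(0 2 3 18 14 5 15 13)(1 11 7 16 12 6 8)| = 56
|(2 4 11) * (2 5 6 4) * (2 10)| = |(2 10)(4 11 5 6)| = 4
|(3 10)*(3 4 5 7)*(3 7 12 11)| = |(3 10 4 5 12 11)| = 6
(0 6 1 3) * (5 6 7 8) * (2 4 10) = (0 7 8 5 6 1 3)(2 4 10) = [7, 3, 4, 0, 10, 6, 1, 8, 5, 9, 2]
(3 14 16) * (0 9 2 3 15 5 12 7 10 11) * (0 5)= [9, 1, 3, 14, 4, 12, 6, 10, 8, 2, 11, 5, 7, 13, 16, 0, 15]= (0 9 2 3 14 16 15)(5 12 7 10 11)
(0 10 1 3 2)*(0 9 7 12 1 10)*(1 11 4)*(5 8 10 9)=[0, 3, 5, 2, 1, 8, 6, 12, 10, 7, 9, 4, 11]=(1 3 2 5 8 10 9 7 12 11 4)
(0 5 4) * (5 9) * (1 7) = (0 9 5 4)(1 7) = [9, 7, 2, 3, 0, 4, 6, 1, 8, 5]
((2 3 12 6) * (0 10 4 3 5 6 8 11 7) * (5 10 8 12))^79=(12)(0 7 11 8)(2 10 4 3 5 6)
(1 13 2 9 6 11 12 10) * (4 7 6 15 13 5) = (1 5 4 7 6 11 12 10)(2 9 15 13) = [0, 5, 9, 3, 7, 4, 11, 6, 8, 15, 1, 12, 10, 2, 14, 13]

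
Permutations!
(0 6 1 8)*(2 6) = (0 2 6 1 8) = [2, 8, 6, 3, 4, 5, 1, 7, 0]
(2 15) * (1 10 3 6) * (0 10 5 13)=(0 10 3 6 1 5 13)(2 15)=[10, 5, 15, 6, 4, 13, 1, 7, 8, 9, 3, 11, 12, 0, 14, 2]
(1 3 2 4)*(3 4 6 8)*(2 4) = (1 2 6 8 3 4) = [0, 2, 6, 4, 1, 5, 8, 7, 3]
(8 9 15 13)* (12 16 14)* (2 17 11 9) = (2 17 11 9 15 13 8)(12 16 14) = [0, 1, 17, 3, 4, 5, 6, 7, 2, 15, 10, 9, 16, 8, 12, 13, 14, 11]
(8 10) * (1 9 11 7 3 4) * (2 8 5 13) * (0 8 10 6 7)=(0 8 6 7 3 4 1 9 11)(2 10 5 13)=[8, 9, 10, 4, 1, 13, 7, 3, 6, 11, 5, 0, 12, 2]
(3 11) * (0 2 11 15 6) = [2, 1, 11, 15, 4, 5, 0, 7, 8, 9, 10, 3, 12, 13, 14, 6] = (0 2 11 3 15 6)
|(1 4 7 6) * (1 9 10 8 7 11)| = |(1 4 11)(6 9 10 8 7)| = 15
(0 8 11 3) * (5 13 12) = (0 8 11 3)(5 13 12) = [8, 1, 2, 0, 4, 13, 6, 7, 11, 9, 10, 3, 5, 12]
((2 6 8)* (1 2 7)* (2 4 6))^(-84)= ((1 4 6 8 7))^(-84)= (1 4 6 8 7)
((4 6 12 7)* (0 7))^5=((0 7 4 6 12))^5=(12)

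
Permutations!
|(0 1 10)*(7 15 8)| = |(0 1 10)(7 15 8)| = 3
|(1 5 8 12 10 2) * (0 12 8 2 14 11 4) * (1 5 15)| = |(0 12 10 14 11 4)(1 15)(2 5)| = 6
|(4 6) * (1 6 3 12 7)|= 6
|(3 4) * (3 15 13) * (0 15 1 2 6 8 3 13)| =|(0 15)(1 2 6 8 3 4)| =6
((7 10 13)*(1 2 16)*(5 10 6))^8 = ((1 2 16)(5 10 13 7 6))^8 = (1 16 2)(5 7 10 6 13)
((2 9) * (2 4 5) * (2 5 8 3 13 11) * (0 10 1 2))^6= (0 8 1 13 9)(2 11 4 10 3)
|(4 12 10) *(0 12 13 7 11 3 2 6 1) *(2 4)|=30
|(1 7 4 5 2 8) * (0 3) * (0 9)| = 6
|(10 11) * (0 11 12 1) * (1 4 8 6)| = |(0 11 10 12 4 8 6 1)| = 8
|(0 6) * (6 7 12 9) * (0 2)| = 6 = |(0 7 12 9 6 2)|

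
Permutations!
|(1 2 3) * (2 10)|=|(1 10 2 3)|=4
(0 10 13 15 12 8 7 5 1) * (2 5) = (0 10 13 15 12 8 7 2 5 1) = [10, 0, 5, 3, 4, 1, 6, 2, 7, 9, 13, 11, 8, 15, 14, 12]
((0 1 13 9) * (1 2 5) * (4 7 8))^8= (0 5 13)(1 9 2)(4 8 7)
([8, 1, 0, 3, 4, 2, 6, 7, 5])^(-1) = (0 2 5 8)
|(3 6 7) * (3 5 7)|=|(3 6)(5 7)|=2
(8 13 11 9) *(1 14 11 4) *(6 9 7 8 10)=(1 14 11 7 8 13 4)(6 9 10)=[0, 14, 2, 3, 1, 5, 9, 8, 13, 10, 6, 7, 12, 4, 11]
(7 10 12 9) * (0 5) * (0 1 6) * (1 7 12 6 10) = (0 5 7 1 10 6)(9 12) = [5, 10, 2, 3, 4, 7, 0, 1, 8, 12, 6, 11, 9]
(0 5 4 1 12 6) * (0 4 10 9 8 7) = [5, 12, 2, 3, 1, 10, 4, 0, 7, 8, 9, 11, 6] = (0 5 10 9 8 7)(1 12 6 4)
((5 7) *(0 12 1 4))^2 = (0 1)(4 12)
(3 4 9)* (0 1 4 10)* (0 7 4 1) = (3 10 7 4 9) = [0, 1, 2, 10, 9, 5, 6, 4, 8, 3, 7]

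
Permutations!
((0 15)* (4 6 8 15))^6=((0 4 6 8 15))^6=(0 4 6 8 15)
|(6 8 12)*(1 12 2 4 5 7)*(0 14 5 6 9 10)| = 8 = |(0 14 5 7 1 12 9 10)(2 4 6 8)|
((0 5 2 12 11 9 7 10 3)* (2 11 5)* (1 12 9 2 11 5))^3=(0 9 3 2 10 11 7)(1 12)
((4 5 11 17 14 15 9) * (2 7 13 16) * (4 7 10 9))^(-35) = (2 10 9 7 13 16)(4 5 11 17 14 15)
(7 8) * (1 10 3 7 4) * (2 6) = (1 10 3 7 8 4)(2 6) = [0, 10, 6, 7, 1, 5, 2, 8, 4, 9, 3]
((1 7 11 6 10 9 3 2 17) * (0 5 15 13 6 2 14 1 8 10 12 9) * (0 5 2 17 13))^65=(0 2 13 6 12 9 3 14 1 7 11 17 8 10 5 15)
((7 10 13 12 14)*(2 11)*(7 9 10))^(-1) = ((2 11)(9 10 13 12 14))^(-1) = (2 11)(9 14 12 13 10)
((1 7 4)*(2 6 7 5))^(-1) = (1 4 7 6 2 5)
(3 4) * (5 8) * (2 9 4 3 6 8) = [0, 1, 9, 3, 6, 2, 8, 7, 5, 4] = (2 9 4 6 8 5)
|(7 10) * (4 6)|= 2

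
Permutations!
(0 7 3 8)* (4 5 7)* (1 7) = (0 4 5 1 7 3 8) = [4, 7, 2, 8, 5, 1, 6, 3, 0]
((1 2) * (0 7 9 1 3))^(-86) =((0 7 9 1 2 3))^(-86) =(0 2 9)(1 7 3)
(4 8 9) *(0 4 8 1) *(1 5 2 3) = (0 4 5 2 3 1)(8 9) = [4, 0, 3, 1, 5, 2, 6, 7, 9, 8]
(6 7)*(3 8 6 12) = (3 8 6 7 12) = [0, 1, 2, 8, 4, 5, 7, 12, 6, 9, 10, 11, 3]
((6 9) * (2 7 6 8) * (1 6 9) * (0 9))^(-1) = (0 7 2 8 9)(1 6)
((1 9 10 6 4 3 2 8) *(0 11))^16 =((0 11)(1 9 10 6 4 3 2 8))^16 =(11)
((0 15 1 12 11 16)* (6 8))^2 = (0 1 11)(12 16 15)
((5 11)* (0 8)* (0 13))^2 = ((0 8 13)(5 11))^2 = (0 13 8)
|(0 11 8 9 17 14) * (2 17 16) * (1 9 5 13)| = |(0 11 8 5 13 1 9 16 2 17 14)| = 11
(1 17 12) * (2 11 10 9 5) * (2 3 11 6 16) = [0, 17, 6, 11, 4, 3, 16, 7, 8, 5, 9, 10, 1, 13, 14, 15, 2, 12] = (1 17 12)(2 6 16)(3 11 10 9 5)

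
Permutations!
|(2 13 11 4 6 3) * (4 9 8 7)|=9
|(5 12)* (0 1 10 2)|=4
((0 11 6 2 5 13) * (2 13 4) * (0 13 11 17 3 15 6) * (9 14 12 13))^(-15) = ((0 17 3 15 6 11)(2 5 4)(9 14 12 13))^(-15) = (0 15)(3 11)(6 17)(9 14 12 13)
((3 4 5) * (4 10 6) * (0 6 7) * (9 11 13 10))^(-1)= ((0 6 4 5 3 9 11 13 10 7))^(-1)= (0 7 10 13 11 9 3 5 4 6)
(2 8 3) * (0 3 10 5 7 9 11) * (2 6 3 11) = (0 11)(2 8 10 5 7 9)(3 6) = [11, 1, 8, 6, 4, 7, 3, 9, 10, 2, 5, 0]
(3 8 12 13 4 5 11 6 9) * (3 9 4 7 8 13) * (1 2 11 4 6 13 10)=(1 2 11 13 7 8 12 3 10)(4 5)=[0, 2, 11, 10, 5, 4, 6, 8, 12, 9, 1, 13, 3, 7]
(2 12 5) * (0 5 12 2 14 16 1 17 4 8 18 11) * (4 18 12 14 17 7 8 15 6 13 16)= (0 5 17 18 11)(1 7 8 12 14 4 15 6 13 16)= [5, 7, 2, 3, 15, 17, 13, 8, 12, 9, 10, 0, 14, 16, 4, 6, 1, 18, 11]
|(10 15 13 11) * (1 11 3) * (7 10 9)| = 8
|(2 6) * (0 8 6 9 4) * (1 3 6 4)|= |(0 8 4)(1 3 6 2 9)|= 15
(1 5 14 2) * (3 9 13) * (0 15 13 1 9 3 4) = (0 15 13 4)(1 5 14 2 9) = [15, 5, 9, 3, 0, 14, 6, 7, 8, 1, 10, 11, 12, 4, 2, 13]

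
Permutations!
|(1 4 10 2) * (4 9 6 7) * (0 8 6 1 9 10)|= |(0 8 6 7 4)(1 10 2 9)|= 20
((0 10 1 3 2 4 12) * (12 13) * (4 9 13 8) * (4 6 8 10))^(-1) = (0 12 13 9 2 3 1 10 4)(6 8)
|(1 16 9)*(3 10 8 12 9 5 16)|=|(1 3 10 8 12 9)(5 16)|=6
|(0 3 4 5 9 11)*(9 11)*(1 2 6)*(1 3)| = |(0 1 2 6 3 4 5 11)| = 8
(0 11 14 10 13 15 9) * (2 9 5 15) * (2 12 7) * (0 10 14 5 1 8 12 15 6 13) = (0 11 5 6 13 15 1 8 12 7 2 9 10) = [11, 8, 9, 3, 4, 6, 13, 2, 12, 10, 0, 5, 7, 15, 14, 1]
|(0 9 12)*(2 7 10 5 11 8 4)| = 21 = |(0 9 12)(2 7 10 5 11 8 4)|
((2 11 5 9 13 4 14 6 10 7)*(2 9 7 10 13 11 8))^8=((2 8)(4 14 6 13)(5 7 9 11))^8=(14)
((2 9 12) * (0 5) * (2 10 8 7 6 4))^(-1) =((0 5)(2 9 12 10 8 7 6 4))^(-1) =(0 5)(2 4 6 7 8 10 12 9)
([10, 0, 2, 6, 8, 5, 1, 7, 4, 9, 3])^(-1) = (0 1 6 3 10)(4 8)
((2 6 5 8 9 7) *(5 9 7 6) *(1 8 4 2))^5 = (1 7 8)(2 4 5)(6 9)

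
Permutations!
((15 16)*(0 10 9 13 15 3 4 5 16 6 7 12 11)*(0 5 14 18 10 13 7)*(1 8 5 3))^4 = (3 10 11 18 12 14 7 4 9)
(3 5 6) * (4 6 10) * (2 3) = (2 3 5 10 4 6) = [0, 1, 3, 5, 6, 10, 2, 7, 8, 9, 4]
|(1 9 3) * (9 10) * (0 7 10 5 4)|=8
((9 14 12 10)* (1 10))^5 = (14)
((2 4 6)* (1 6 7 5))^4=(1 7 2)(4 6 5)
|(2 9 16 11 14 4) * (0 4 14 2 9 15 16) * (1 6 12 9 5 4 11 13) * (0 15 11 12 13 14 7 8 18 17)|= |(0 12 9 15 16 14 7 8 18 17)(1 6 13)(2 11)(4 5)|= 30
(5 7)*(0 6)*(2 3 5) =[6, 1, 3, 5, 4, 7, 0, 2] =(0 6)(2 3 5 7)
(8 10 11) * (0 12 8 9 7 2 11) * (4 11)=[12, 1, 4, 3, 11, 5, 6, 2, 10, 7, 0, 9, 8]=(0 12 8 10)(2 4 11 9 7)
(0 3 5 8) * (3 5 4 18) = (0 5 8)(3 4 18) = [5, 1, 2, 4, 18, 8, 6, 7, 0, 9, 10, 11, 12, 13, 14, 15, 16, 17, 3]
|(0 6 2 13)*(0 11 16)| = 6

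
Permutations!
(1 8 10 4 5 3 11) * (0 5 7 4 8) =(0 5 3 11 1)(4 7)(8 10) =[5, 0, 2, 11, 7, 3, 6, 4, 10, 9, 8, 1]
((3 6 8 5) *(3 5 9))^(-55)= (3 6 8 9)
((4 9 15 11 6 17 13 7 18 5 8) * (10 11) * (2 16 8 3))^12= (2 18 17 10 4)(3 7 6 15 8)(5 13 11 9 16)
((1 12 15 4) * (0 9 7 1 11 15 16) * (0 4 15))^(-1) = (0 11 4 16 12 1 7 9)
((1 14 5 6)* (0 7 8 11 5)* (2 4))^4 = (0 5)(1 8)(6 7)(11 14)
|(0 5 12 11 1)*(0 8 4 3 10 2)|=10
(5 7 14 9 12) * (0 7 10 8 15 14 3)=(0 7 3)(5 10 8 15 14 9 12)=[7, 1, 2, 0, 4, 10, 6, 3, 15, 12, 8, 11, 5, 13, 9, 14]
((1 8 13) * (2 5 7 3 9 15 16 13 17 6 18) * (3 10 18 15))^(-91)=(2 18 10 7 5)(3 9)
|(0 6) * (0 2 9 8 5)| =|(0 6 2 9 8 5)| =6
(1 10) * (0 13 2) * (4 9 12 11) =(0 13 2)(1 10)(4 9 12 11) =[13, 10, 0, 3, 9, 5, 6, 7, 8, 12, 1, 4, 11, 2]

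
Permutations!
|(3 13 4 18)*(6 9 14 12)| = 4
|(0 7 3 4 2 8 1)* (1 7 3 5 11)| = |(0 3 4 2 8 7 5 11 1)| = 9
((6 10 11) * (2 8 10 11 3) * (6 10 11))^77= (2 11 3 8 10)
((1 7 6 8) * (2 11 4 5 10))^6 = ((1 7 6 8)(2 11 4 5 10))^6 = (1 6)(2 11 4 5 10)(7 8)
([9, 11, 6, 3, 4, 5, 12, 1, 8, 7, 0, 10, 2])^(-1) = (0 10 11 1 7 9)(2 12 6)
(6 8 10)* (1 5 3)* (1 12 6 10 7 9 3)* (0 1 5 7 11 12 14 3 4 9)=(0 1 7)(3 14)(4 9)(6 8 11 12)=[1, 7, 2, 14, 9, 5, 8, 0, 11, 4, 10, 12, 6, 13, 3]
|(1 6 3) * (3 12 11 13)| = 6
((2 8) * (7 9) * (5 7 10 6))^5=((2 8)(5 7 9 10 6))^5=(10)(2 8)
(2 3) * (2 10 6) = (2 3 10 6) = [0, 1, 3, 10, 4, 5, 2, 7, 8, 9, 6]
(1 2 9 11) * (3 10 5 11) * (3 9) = (1 2 3 10 5 11) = [0, 2, 3, 10, 4, 11, 6, 7, 8, 9, 5, 1]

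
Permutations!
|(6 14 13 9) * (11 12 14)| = 6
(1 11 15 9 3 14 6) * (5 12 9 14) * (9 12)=[0, 11, 2, 5, 4, 9, 1, 7, 8, 3, 10, 15, 12, 13, 6, 14]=(1 11 15 14 6)(3 5 9)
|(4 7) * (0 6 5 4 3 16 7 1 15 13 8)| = |(0 6 5 4 1 15 13 8)(3 16 7)| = 24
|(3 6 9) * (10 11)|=6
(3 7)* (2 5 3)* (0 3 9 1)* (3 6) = (0 6 3 7 2 5 9 1) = [6, 0, 5, 7, 4, 9, 3, 2, 8, 1]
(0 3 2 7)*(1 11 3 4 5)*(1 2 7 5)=(0 4 1 11 3 7)(2 5)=[4, 11, 5, 7, 1, 2, 6, 0, 8, 9, 10, 3]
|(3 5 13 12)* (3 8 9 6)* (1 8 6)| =|(1 8 9)(3 5 13 12 6)| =15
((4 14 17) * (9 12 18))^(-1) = (4 17 14)(9 18 12)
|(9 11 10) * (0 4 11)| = |(0 4 11 10 9)| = 5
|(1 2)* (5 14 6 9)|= |(1 2)(5 14 6 9)|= 4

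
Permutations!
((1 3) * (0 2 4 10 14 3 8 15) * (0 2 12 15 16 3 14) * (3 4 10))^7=(0 15 10 12 2)(1 16 3 8 4)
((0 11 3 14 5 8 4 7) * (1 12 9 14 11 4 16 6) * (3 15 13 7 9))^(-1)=(0 7 13 15 11 3 12 1 6 16 8 5 14 9 4)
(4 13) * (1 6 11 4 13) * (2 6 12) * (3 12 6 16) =(1 6 11 4)(2 16 3 12) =[0, 6, 16, 12, 1, 5, 11, 7, 8, 9, 10, 4, 2, 13, 14, 15, 3]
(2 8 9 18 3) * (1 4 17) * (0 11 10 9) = [11, 4, 8, 2, 17, 5, 6, 7, 0, 18, 9, 10, 12, 13, 14, 15, 16, 1, 3] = (0 11 10 9 18 3 2 8)(1 4 17)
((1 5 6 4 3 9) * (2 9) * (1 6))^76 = (2 9 6 4 3)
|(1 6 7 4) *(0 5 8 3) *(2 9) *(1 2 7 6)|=|(0 5 8 3)(2 9 7 4)|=4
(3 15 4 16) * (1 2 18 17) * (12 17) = (1 2 18 12 17)(3 15 4 16) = [0, 2, 18, 15, 16, 5, 6, 7, 8, 9, 10, 11, 17, 13, 14, 4, 3, 1, 12]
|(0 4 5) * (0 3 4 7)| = |(0 7)(3 4 5)| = 6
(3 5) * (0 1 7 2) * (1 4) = (0 4 1 7 2)(3 5) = [4, 7, 0, 5, 1, 3, 6, 2]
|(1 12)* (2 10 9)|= 6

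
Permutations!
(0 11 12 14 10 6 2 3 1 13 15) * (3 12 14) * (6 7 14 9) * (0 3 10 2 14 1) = [11, 13, 12, 0, 4, 5, 14, 1, 8, 6, 7, 9, 10, 15, 2, 3] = (0 11 9 6 14 2 12 10 7 1 13 15 3)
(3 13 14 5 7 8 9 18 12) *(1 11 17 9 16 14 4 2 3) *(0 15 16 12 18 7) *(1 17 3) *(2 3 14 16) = (18)(0 15 2 1 11 14 5)(3 13 4)(7 8 12 17 9) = [15, 11, 1, 13, 3, 0, 6, 8, 12, 7, 10, 14, 17, 4, 5, 2, 16, 9, 18]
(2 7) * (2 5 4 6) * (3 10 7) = [0, 1, 3, 10, 6, 4, 2, 5, 8, 9, 7] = (2 3 10 7 5 4 6)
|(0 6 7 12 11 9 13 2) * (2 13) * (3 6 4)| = |(13)(0 4 3 6 7 12 11 9 2)| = 9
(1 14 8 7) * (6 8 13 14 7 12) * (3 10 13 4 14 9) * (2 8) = (1 7)(2 8 12 6)(3 10 13 9)(4 14) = [0, 7, 8, 10, 14, 5, 2, 1, 12, 3, 13, 11, 6, 9, 4]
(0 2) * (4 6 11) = [2, 1, 0, 3, 6, 5, 11, 7, 8, 9, 10, 4] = (0 2)(4 6 11)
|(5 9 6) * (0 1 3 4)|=12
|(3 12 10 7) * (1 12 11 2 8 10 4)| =6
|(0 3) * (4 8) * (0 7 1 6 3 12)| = |(0 12)(1 6 3 7)(4 8)| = 4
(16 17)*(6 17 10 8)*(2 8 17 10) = [0, 1, 8, 3, 4, 5, 10, 7, 6, 9, 17, 11, 12, 13, 14, 15, 2, 16] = (2 8 6 10 17 16)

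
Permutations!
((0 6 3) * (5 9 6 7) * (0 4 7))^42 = (9)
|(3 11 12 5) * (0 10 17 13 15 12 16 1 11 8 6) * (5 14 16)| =|(0 10 17 13 15 12 14 16 1 11 5 3 8 6)| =14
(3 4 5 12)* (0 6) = [6, 1, 2, 4, 5, 12, 0, 7, 8, 9, 10, 11, 3] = (0 6)(3 4 5 12)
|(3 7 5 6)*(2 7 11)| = |(2 7 5 6 3 11)| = 6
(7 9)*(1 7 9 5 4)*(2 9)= (1 7 5 4)(2 9)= [0, 7, 9, 3, 1, 4, 6, 5, 8, 2]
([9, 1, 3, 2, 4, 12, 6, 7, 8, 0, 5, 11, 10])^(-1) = (0 9)(2 3)(5 10 12)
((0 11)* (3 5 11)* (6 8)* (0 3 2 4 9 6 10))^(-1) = (0 10 8 6 9 4 2)(3 11 5)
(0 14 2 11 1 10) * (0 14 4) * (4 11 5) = (0 11 1 10 14 2 5 4) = [11, 10, 5, 3, 0, 4, 6, 7, 8, 9, 14, 1, 12, 13, 2]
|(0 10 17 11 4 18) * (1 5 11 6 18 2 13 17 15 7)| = 13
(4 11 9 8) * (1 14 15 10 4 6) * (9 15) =[0, 14, 2, 3, 11, 5, 1, 7, 6, 8, 4, 15, 12, 13, 9, 10] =(1 14 9 8 6)(4 11 15 10)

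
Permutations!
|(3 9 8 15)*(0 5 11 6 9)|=8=|(0 5 11 6 9 8 15 3)|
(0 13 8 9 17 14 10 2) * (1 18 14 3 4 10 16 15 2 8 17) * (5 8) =(0 13 17 3 4 10 5 8 9 1 18 14 16 15 2) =[13, 18, 0, 4, 10, 8, 6, 7, 9, 1, 5, 11, 12, 17, 16, 2, 15, 3, 14]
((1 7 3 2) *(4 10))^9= (1 7 3 2)(4 10)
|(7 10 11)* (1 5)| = 6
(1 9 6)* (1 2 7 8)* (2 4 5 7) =(1 9 6 4 5 7 8) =[0, 9, 2, 3, 5, 7, 4, 8, 1, 6]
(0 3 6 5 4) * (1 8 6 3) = [1, 8, 2, 3, 0, 4, 5, 7, 6] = (0 1 8 6 5 4)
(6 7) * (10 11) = (6 7)(10 11) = [0, 1, 2, 3, 4, 5, 7, 6, 8, 9, 11, 10]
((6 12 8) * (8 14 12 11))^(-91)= ((6 11 8)(12 14))^(-91)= (6 8 11)(12 14)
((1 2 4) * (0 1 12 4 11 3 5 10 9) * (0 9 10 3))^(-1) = (0 11 2 1)(3 5)(4 12)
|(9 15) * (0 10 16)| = |(0 10 16)(9 15)| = 6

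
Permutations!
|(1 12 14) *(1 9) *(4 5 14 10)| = 7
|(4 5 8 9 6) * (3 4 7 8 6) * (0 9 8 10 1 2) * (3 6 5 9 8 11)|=11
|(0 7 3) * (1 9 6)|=3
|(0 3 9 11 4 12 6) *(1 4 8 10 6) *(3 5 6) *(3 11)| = |(0 5 6)(1 4 12)(3 9)(8 10 11)| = 6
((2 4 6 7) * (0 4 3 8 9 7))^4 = (0 4 6)(2 7 9 8 3)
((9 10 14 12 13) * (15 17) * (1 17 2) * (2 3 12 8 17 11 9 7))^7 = (1 15 11 3 9 12 10 13 14 7 8 2 17)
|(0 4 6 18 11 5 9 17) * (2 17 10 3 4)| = |(0 2 17)(3 4 6 18 11 5 9 10)| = 24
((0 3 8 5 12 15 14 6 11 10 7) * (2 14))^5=((0 3 8 5 12 15 2 14 6 11 10 7))^5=(0 15 10 5 6 3 2 7 12 11 8 14)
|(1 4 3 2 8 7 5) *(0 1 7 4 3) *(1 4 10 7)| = 14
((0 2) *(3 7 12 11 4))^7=((0 2)(3 7 12 11 4))^7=(0 2)(3 12 4 7 11)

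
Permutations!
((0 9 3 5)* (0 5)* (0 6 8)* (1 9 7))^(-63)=((0 7 1 9 3 6 8))^(-63)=(9)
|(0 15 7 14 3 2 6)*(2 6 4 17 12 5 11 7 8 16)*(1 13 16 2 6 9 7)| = |(0 15 8 2 4 17 12 5 11 1 13 16 6)(3 9 7 14)| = 52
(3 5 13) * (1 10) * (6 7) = (1 10)(3 5 13)(6 7) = [0, 10, 2, 5, 4, 13, 7, 6, 8, 9, 1, 11, 12, 3]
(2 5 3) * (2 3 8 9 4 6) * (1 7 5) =(1 7 5 8 9 4 6 2) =[0, 7, 1, 3, 6, 8, 2, 5, 9, 4]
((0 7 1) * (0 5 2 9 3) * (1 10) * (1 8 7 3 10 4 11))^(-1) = ((0 3)(1 5 2 9 10 8 7 4 11))^(-1) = (0 3)(1 11 4 7 8 10 9 2 5)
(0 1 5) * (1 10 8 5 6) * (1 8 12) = (0 10 12 1 6 8 5) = [10, 6, 2, 3, 4, 0, 8, 7, 5, 9, 12, 11, 1]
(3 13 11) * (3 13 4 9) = (3 4 9)(11 13) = [0, 1, 2, 4, 9, 5, 6, 7, 8, 3, 10, 13, 12, 11]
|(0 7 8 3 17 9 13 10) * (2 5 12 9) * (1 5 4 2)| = 22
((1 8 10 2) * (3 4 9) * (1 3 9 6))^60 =(1 3 8 4 10 6 2)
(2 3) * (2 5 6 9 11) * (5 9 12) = (2 3 9 11)(5 6 12) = [0, 1, 3, 9, 4, 6, 12, 7, 8, 11, 10, 2, 5]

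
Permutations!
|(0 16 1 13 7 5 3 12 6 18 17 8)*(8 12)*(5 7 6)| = 11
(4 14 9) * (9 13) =(4 14 13 9) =[0, 1, 2, 3, 14, 5, 6, 7, 8, 4, 10, 11, 12, 9, 13]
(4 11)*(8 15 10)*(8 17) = (4 11)(8 15 10 17) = [0, 1, 2, 3, 11, 5, 6, 7, 15, 9, 17, 4, 12, 13, 14, 10, 16, 8]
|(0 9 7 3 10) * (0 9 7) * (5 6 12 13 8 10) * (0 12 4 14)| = 35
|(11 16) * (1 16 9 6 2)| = |(1 16 11 9 6 2)| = 6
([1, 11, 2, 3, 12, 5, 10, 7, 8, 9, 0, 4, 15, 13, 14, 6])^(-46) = [11, 4, 2, 3, 15, 5, 0, 7, 8, 9, 1, 12, 6, 13, 14, 10]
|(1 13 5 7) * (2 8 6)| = |(1 13 5 7)(2 8 6)| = 12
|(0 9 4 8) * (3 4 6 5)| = 7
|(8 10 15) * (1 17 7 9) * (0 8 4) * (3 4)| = 12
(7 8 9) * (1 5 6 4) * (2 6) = (1 5 2 6 4)(7 8 9) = [0, 5, 6, 3, 1, 2, 4, 8, 9, 7]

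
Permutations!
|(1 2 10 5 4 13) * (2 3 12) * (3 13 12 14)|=10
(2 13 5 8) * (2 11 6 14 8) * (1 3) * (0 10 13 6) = (0 10 13 5 2 6 14 8 11)(1 3) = [10, 3, 6, 1, 4, 2, 14, 7, 11, 9, 13, 0, 12, 5, 8]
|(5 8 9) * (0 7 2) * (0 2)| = |(0 7)(5 8 9)| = 6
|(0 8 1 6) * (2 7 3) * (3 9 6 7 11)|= |(0 8 1 7 9 6)(2 11 3)|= 6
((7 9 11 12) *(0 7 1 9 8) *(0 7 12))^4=(0 11 9 1 12)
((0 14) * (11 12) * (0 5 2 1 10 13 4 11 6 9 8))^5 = (0 10 6 5 4 8 1 12 14 13 9 2 11)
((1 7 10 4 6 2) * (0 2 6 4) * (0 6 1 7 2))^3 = (1 10 2 6 7)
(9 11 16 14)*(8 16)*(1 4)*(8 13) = [0, 4, 2, 3, 1, 5, 6, 7, 16, 11, 10, 13, 12, 8, 9, 15, 14] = (1 4)(8 16 14 9 11 13)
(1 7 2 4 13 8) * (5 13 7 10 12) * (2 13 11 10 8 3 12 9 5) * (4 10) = [0, 8, 10, 12, 7, 11, 6, 13, 1, 5, 9, 4, 2, 3] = (1 8)(2 10 9 5 11 4 7 13 3 12)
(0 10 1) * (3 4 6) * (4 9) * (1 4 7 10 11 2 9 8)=[11, 0, 9, 8, 6, 5, 3, 10, 1, 7, 4, 2]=(0 11 2 9 7 10 4 6 3 8 1)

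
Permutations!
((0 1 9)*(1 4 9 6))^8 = ((0 4 9)(1 6))^8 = (0 9 4)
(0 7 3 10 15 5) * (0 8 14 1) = [7, 0, 2, 10, 4, 8, 6, 3, 14, 9, 15, 11, 12, 13, 1, 5] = (0 7 3 10 15 5 8 14 1)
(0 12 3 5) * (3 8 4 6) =(0 12 8 4 6 3 5) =[12, 1, 2, 5, 6, 0, 3, 7, 4, 9, 10, 11, 8]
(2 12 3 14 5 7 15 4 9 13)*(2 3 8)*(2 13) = (2 12 8 13 3 14 5 7 15 4 9) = [0, 1, 12, 14, 9, 7, 6, 15, 13, 2, 10, 11, 8, 3, 5, 4]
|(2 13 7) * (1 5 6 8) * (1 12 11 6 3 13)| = 12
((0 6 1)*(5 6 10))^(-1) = ((0 10 5 6 1))^(-1) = (0 1 6 5 10)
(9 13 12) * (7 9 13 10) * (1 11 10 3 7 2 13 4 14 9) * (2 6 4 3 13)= (1 11 10 6 4 14 9 13 12 3 7)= [0, 11, 2, 7, 14, 5, 4, 1, 8, 13, 6, 10, 3, 12, 9]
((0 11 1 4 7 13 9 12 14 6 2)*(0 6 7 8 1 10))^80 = ((0 11 10)(1 4 8)(2 6)(7 13 9 12 14))^80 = (14)(0 10 11)(1 8 4)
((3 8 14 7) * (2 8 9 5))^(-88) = ((2 8 14 7 3 9 5))^(-88) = (2 7 5 14 9 8 3)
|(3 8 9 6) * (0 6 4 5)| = 7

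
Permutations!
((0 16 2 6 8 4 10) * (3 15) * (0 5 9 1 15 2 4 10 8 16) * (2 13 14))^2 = ((1 15 3 13 14 2 6 16 4 8 10 5 9))^2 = (1 3 14 6 4 10 9 15 13 2 16 8 5)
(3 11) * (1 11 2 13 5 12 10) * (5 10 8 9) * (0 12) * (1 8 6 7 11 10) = (0 12 6 7 11 3 2 13 1 10 8 9 5) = [12, 10, 13, 2, 4, 0, 7, 11, 9, 5, 8, 3, 6, 1]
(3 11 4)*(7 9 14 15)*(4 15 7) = [0, 1, 2, 11, 3, 5, 6, 9, 8, 14, 10, 15, 12, 13, 7, 4] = (3 11 15 4)(7 9 14)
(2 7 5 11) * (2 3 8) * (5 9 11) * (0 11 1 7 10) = (0 11 3 8 2 10)(1 7 9) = [11, 7, 10, 8, 4, 5, 6, 9, 2, 1, 0, 3]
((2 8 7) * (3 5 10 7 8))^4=((2 3 5 10 7))^4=(2 7 10 5 3)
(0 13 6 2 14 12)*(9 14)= (0 13 6 2 9 14 12)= [13, 1, 9, 3, 4, 5, 2, 7, 8, 14, 10, 11, 0, 6, 12]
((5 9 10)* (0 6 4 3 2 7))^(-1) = (0 7 2 3 4 6)(5 10 9)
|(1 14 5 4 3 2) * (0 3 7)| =8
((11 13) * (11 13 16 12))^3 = (16)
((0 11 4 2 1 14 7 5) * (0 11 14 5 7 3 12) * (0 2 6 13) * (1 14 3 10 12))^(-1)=((0 3 1 5 11 4 6 13)(2 14 10 12))^(-1)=(0 13 6 4 11 5 1 3)(2 12 10 14)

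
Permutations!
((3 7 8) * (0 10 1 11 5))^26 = (0 10 1 11 5)(3 8 7) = ((0 10 1 11 5)(3 7 8))^26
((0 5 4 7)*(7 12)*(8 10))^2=((0 5 4 12 7)(8 10))^2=(0 4 7 5 12)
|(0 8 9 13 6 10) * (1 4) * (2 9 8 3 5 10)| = |(0 3 5 10)(1 4)(2 9 13 6)| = 4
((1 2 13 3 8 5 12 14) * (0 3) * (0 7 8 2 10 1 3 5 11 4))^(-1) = ((0 5 12 14 3 2 13 7 8 11 4)(1 10))^(-1) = (0 4 11 8 7 13 2 3 14 12 5)(1 10)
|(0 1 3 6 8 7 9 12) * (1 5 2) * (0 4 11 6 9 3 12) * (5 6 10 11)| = 30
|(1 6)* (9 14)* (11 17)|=2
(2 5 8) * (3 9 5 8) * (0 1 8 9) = (0 1 8 2 9 5 3) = [1, 8, 9, 0, 4, 3, 6, 7, 2, 5]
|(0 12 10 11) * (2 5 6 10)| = 7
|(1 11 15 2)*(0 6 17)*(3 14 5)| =12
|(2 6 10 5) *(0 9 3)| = 12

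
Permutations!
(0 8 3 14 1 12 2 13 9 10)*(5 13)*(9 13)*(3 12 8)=[3, 8, 5, 14, 4, 9, 6, 7, 12, 10, 0, 11, 2, 13, 1]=(0 3 14 1 8 12 2 5 9 10)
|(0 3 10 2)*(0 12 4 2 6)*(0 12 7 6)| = 15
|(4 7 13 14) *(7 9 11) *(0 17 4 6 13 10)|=|(0 17 4 9 11 7 10)(6 13 14)|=21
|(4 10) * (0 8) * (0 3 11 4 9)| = |(0 8 3 11 4 10 9)| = 7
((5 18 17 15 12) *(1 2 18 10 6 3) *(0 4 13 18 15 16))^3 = ((0 4 13 18 17 16)(1 2 15 12 5 10 6 3))^3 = (0 18)(1 12 6 2 5 3 15 10)(4 17)(13 16)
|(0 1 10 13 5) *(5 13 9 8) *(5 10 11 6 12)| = |(13)(0 1 11 6 12 5)(8 10 9)| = 6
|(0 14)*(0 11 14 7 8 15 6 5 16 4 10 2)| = 10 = |(0 7 8 15 6 5 16 4 10 2)(11 14)|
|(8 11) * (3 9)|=2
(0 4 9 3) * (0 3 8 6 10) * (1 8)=(0 4 9 1 8 6 10)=[4, 8, 2, 3, 9, 5, 10, 7, 6, 1, 0]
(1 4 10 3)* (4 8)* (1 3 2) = (1 8 4 10 2) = [0, 8, 1, 3, 10, 5, 6, 7, 4, 9, 2]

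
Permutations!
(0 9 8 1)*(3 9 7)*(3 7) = [3, 0, 2, 9, 4, 5, 6, 7, 1, 8] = (0 3 9 8 1)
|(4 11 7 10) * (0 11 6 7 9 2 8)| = 20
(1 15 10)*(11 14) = (1 15 10)(11 14) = [0, 15, 2, 3, 4, 5, 6, 7, 8, 9, 1, 14, 12, 13, 11, 10]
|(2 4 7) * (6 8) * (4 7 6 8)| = 2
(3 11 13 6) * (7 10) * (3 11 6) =[0, 1, 2, 6, 4, 5, 11, 10, 8, 9, 7, 13, 12, 3] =(3 6 11 13)(7 10)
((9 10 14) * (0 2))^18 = (14)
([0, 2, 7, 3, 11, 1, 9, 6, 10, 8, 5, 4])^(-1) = (1 5 10 8 9 6 7 2)(4 11)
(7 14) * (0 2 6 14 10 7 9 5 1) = (0 2 6 14 9 5 1)(7 10) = [2, 0, 6, 3, 4, 1, 14, 10, 8, 5, 7, 11, 12, 13, 9]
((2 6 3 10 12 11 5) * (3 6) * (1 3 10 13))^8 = ((1 3 13)(2 10 12 11 5))^8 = (1 13 3)(2 11 10 5 12)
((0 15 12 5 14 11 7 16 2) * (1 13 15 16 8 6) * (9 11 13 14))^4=(0 16 2)(1 12 7 14 5 8 13 9 6 15 11)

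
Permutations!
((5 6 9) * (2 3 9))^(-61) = (2 6 5 9 3)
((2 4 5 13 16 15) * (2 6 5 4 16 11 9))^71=((2 16 15 6 5 13 11 9))^71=(2 9 11 13 5 6 15 16)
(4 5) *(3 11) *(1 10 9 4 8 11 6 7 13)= (1 10 9 4 5 8 11 3 6 7 13)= [0, 10, 2, 6, 5, 8, 7, 13, 11, 4, 9, 3, 12, 1]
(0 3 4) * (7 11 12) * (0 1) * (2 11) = (0 3 4 1)(2 11 12 7) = [3, 0, 11, 4, 1, 5, 6, 2, 8, 9, 10, 12, 7]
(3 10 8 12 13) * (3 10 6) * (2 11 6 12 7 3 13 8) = (2 11 6 13 10)(3 12 8 7) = [0, 1, 11, 12, 4, 5, 13, 3, 7, 9, 2, 6, 8, 10]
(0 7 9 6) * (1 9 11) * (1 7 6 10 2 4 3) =[6, 9, 4, 1, 3, 5, 0, 11, 8, 10, 2, 7] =(0 6)(1 9 10 2 4 3)(7 11)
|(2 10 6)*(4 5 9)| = |(2 10 6)(4 5 9)| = 3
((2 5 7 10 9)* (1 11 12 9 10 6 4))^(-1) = (1 4 6 7 5 2 9 12 11)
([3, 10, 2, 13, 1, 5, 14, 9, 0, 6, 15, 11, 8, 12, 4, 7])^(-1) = [8, 4, 2, 0, 14, 5, 9, 15, 12, 7, 1, 11, 13, 3, 6, 10]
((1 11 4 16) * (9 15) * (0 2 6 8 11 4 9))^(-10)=((0 2 6 8 11 9 15)(1 4 16))^(-10)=(0 11 2 9 6 15 8)(1 16 4)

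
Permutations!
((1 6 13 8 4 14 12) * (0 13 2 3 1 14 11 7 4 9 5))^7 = ((0 13 8 9 5)(1 6 2 3)(4 11 7)(12 14))^7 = (0 8 5 13 9)(1 3 2 6)(4 11 7)(12 14)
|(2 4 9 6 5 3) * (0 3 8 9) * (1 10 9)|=12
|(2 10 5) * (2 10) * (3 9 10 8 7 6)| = |(3 9 10 5 8 7 6)| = 7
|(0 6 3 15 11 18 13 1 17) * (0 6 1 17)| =14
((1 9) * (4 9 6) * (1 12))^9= (1 12 9 4 6)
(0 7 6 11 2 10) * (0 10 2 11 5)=(11)(0 7 6 5)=[7, 1, 2, 3, 4, 0, 5, 6, 8, 9, 10, 11]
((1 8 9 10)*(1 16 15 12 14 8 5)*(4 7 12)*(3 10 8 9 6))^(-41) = ((1 5)(3 10 16 15 4 7 12 14 9 8 6))^(-41) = (1 5)(3 15 12 8 10 4 14 6 16 7 9)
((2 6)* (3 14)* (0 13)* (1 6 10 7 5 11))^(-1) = ((0 13)(1 6 2 10 7 5 11)(3 14))^(-1) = (0 13)(1 11 5 7 10 2 6)(3 14)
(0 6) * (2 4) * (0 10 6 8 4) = (0 8 4 2)(6 10) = [8, 1, 0, 3, 2, 5, 10, 7, 4, 9, 6]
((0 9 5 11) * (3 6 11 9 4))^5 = ((0 4 3 6 11)(5 9))^5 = (11)(5 9)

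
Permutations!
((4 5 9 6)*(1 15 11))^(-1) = (1 11 15)(4 6 9 5)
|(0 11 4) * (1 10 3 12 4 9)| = |(0 11 9 1 10 3 12 4)| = 8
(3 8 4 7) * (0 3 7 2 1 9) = [3, 9, 1, 8, 2, 5, 6, 7, 4, 0] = (0 3 8 4 2 1 9)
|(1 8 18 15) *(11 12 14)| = |(1 8 18 15)(11 12 14)| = 12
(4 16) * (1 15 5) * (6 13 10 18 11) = (1 15 5)(4 16)(6 13 10 18 11) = [0, 15, 2, 3, 16, 1, 13, 7, 8, 9, 18, 6, 12, 10, 14, 5, 4, 17, 11]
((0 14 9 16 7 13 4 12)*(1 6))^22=(0 4 7 9)(12 13 16 14)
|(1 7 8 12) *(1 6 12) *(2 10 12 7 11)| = |(1 11 2 10 12 6 7 8)| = 8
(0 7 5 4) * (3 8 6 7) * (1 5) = (0 3 8 6 7 1 5 4) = [3, 5, 2, 8, 0, 4, 7, 1, 6]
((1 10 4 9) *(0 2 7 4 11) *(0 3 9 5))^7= (0 7 5 2 4)(1 11 9 10 3)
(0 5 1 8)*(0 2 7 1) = [5, 8, 7, 3, 4, 0, 6, 1, 2] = (0 5)(1 8 2 7)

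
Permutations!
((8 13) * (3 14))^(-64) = ((3 14)(8 13))^(-64) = (14)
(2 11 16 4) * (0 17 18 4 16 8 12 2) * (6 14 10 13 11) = (0 17 18 4)(2 6 14 10 13 11 8 12) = [17, 1, 6, 3, 0, 5, 14, 7, 12, 9, 13, 8, 2, 11, 10, 15, 16, 18, 4]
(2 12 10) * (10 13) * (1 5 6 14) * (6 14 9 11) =(1 5 14)(2 12 13 10)(6 9 11) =[0, 5, 12, 3, 4, 14, 9, 7, 8, 11, 2, 6, 13, 10, 1]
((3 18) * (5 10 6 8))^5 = (3 18)(5 10 6 8)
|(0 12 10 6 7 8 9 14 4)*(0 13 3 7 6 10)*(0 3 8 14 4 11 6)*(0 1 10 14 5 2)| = |(0 12 3 7 5 2)(1 10 14 11 6)(4 13 8 9)| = 60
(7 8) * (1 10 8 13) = [0, 10, 2, 3, 4, 5, 6, 13, 7, 9, 8, 11, 12, 1] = (1 10 8 7 13)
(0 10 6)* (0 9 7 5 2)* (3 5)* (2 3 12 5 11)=(0 10 6 9 7 12 5 3 11 2)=[10, 1, 0, 11, 4, 3, 9, 12, 8, 7, 6, 2, 5]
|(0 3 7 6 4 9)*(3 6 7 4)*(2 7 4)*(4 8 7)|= |(0 6 3 2 4 9)(7 8)|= 6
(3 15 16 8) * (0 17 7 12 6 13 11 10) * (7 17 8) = (17)(0 8 3 15 16 7 12 6 13 11 10) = [8, 1, 2, 15, 4, 5, 13, 12, 3, 9, 0, 10, 6, 11, 14, 16, 7, 17]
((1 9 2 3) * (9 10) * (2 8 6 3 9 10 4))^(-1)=(10)(1 3 6 8 9 2 4)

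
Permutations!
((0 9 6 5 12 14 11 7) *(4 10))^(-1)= ((0 9 6 5 12 14 11 7)(4 10))^(-1)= (0 7 11 14 12 5 6 9)(4 10)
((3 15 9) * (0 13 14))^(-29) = ((0 13 14)(3 15 9))^(-29) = (0 13 14)(3 15 9)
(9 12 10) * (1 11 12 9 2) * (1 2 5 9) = [0, 11, 2, 3, 4, 9, 6, 7, 8, 1, 5, 12, 10] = (1 11 12 10 5 9)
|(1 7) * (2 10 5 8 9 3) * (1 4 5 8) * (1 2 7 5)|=|(1 5 2 10 8 9 3 7 4)|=9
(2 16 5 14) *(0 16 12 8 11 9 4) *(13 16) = (0 13 16 5 14 2 12 8 11 9 4) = [13, 1, 12, 3, 0, 14, 6, 7, 11, 4, 10, 9, 8, 16, 2, 15, 5]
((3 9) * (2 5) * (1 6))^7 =(1 6)(2 5)(3 9)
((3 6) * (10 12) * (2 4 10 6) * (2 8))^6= (2 8 3 6 12 10 4)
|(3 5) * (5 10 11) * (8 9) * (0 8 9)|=|(0 8)(3 10 11 5)|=4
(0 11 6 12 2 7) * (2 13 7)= (0 11 6 12 13 7)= [11, 1, 2, 3, 4, 5, 12, 0, 8, 9, 10, 6, 13, 7]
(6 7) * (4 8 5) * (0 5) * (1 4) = (0 5 1 4 8)(6 7) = [5, 4, 2, 3, 8, 1, 7, 6, 0]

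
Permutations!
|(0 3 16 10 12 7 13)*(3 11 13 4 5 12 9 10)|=12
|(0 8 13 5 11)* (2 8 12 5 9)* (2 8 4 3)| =|(0 12 5 11)(2 4 3)(8 13 9)| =12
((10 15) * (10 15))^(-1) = (15)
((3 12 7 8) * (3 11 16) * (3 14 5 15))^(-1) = (3 15 5 14 16 11 8 7 12)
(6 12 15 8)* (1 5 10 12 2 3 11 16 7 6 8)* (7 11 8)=(1 5 10 12 15)(2 3 8 7 6)(11 16)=[0, 5, 3, 8, 4, 10, 2, 6, 7, 9, 12, 16, 15, 13, 14, 1, 11]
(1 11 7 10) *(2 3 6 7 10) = (1 11 10)(2 3 6 7) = [0, 11, 3, 6, 4, 5, 7, 2, 8, 9, 1, 10]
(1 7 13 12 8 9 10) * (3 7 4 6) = (1 4 6 3 7 13 12 8 9 10) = [0, 4, 2, 7, 6, 5, 3, 13, 9, 10, 1, 11, 8, 12]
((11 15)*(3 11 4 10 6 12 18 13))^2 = (3 15 10 12 13 11 4 6 18)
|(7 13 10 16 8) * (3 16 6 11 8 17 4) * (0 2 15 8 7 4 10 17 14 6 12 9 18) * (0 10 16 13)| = 52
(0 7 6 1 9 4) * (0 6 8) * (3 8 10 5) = (0 7 10 5 3 8)(1 9 4 6) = [7, 9, 2, 8, 6, 3, 1, 10, 0, 4, 5]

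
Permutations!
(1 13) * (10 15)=(1 13)(10 15)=[0, 13, 2, 3, 4, 5, 6, 7, 8, 9, 15, 11, 12, 1, 14, 10]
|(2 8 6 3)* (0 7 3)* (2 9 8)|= |(0 7 3 9 8 6)|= 6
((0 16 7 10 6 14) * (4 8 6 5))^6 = (0 8 10)(4 7 14)(5 16 6)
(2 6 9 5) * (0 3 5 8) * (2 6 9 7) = (0 3 5 6 7 2 9 8) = [3, 1, 9, 5, 4, 6, 7, 2, 0, 8]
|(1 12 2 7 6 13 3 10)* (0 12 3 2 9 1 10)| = |(0 12 9 1 3)(2 7 6 13)| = 20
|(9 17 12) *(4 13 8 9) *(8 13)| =|(4 8 9 17 12)| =5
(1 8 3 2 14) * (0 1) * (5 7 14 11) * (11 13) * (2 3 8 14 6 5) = [1, 14, 13, 3, 4, 7, 5, 6, 8, 9, 10, 2, 12, 11, 0] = (0 1 14)(2 13 11)(5 7 6)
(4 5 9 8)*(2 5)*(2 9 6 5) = (4 9 8)(5 6) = [0, 1, 2, 3, 9, 6, 5, 7, 4, 8]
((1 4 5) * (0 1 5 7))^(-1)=(0 7 4 1)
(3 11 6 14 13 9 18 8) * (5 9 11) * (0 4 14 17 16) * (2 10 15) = (0 4 14 13 11 6 17 16)(2 10 15)(3 5 9 18 8) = [4, 1, 10, 5, 14, 9, 17, 7, 3, 18, 15, 6, 12, 11, 13, 2, 0, 16, 8]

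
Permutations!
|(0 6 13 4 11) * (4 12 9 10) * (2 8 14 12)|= 11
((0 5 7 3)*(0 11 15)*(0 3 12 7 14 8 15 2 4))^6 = ((0 5 14 8 15 3 11 2 4)(7 12))^6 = (0 11 8)(2 15 5)(3 14 4)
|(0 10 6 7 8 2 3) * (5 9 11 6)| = |(0 10 5 9 11 6 7 8 2 3)| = 10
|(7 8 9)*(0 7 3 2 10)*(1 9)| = |(0 7 8 1 9 3 2 10)| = 8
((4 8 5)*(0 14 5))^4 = ((0 14 5 4 8))^4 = (0 8 4 5 14)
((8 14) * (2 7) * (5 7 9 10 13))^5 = (2 7 5 13 10 9)(8 14)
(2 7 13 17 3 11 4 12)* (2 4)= (2 7 13 17 3 11)(4 12)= [0, 1, 7, 11, 12, 5, 6, 13, 8, 9, 10, 2, 4, 17, 14, 15, 16, 3]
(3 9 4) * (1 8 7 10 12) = (1 8 7 10 12)(3 9 4) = [0, 8, 2, 9, 3, 5, 6, 10, 7, 4, 12, 11, 1]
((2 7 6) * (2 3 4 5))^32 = (2 6 4)(3 5 7)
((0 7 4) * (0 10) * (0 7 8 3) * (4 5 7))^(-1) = ((0 8 3)(4 10)(5 7))^(-1) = (0 3 8)(4 10)(5 7)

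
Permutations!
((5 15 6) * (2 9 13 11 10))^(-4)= (2 9 13 11 10)(5 6 15)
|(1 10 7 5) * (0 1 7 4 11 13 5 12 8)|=|(0 1 10 4 11 13 5 7 12 8)|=10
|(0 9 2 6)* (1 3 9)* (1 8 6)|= |(0 8 6)(1 3 9 2)|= 12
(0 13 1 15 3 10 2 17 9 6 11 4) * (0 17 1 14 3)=[13, 15, 1, 10, 17, 5, 11, 7, 8, 6, 2, 4, 12, 14, 3, 0, 16, 9]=(0 13 14 3 10 2 1 15)(4 17 9 6 11)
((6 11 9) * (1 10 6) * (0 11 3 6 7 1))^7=(0 11 9)(1 10 7)(3 6)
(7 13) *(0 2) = (0 2)(7 13) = [2, 1, 0, 3, 4, 5, 6, 13, 8, 9, 10, 11, 12, 7]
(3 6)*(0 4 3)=[4, 1, 2, 6, 3, 5, 0]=(0 4 3 6)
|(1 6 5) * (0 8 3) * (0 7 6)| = 7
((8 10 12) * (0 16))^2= ((0 16)(8 10 12))^2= (16)(8 12 10)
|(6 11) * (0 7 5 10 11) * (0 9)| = 7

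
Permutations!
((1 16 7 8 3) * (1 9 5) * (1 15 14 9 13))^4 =(1 3 7)(8 16 13)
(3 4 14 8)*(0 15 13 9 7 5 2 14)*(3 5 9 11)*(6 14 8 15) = [6, 1, 8, 4, 0, 2, 14, 9, 5, 7, 10, 3, 12, 11, 15, 13] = (0 6 14 15 13 11 3 4)(2 8 5)(7 9)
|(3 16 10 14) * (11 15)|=|(3 16 10 14)(11 15)|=4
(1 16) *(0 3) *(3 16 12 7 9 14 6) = (0 16 1 12 7 9 14 6 3) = [16, 12, 2, 0, 4, 5, 3, 9, 8, 14, 10, 11, 7, 13, 6, 15, 1]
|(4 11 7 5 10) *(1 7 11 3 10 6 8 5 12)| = |(1 7 12)(3 10 4)(5 6 8)| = 3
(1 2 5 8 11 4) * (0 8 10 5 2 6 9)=(0 8 11 4 1 6 9)(5 10)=[8, 6, 2, 3, 1, 10, 9, 7, 11, 0, 5, 4]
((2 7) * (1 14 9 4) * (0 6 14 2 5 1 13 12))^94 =((0 6 14 9 4 13 12)(1 2 7 5))^94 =(0 9 12 14 13 6 4)(1 7)(2 5)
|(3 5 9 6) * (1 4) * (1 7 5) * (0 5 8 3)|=|(0 5 9 6)(1 4 7 8 3)|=20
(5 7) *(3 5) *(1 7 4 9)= [0, 7, 2, 5, 9, 4, 6, 3, 8, 1]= (1 7 3 5 4 9)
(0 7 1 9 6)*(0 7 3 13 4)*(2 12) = (0 3 13 4)(1 9 6 7)(2 12) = [3, 9, 12, 13, 0, 5, 7, 1, 8, 6, 10, 11, 2, 4]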